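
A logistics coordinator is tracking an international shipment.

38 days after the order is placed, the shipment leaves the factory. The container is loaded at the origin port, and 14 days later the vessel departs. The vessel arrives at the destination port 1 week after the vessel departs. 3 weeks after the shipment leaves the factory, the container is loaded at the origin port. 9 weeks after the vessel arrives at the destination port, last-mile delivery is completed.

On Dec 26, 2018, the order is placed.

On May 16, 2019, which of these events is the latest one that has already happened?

The order is placed: Dec 26, 2018.
The shipment leaves the factory: Dec 26, 2018 + 38 days = Feb 2, 2019.
The container is loaded at the origin port: Feb 2, 2019 + 3 weeks = Feb 23, 2019.
The vessel departs: Feb 23, 2019 + 14 days = Mar 9, 2019.
The vessel arrives at the destination port: Mar 9, 2019 + 1 week = Mar 16, 2019.
Last-mile delivery is completed: Mar 16, 2019 + 9 weeks = May 18, 2019.
May 16, 2019 falls between when the vessel arrives at the destination port (Mar 16, 2019) and when last-mile delivery is completed (May 18, 2019).

The vessel arrives at the destination port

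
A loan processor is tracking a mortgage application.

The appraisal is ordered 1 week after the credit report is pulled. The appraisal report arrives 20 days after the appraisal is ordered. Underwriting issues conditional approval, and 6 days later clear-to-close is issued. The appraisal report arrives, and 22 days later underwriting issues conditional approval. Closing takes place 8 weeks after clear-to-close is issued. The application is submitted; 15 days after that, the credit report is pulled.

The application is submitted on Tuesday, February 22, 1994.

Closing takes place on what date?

Tuesday, June 28, 1994

The application is submitted: Feb 22, 1994.
The credit report is pulled: Feb 22, 1994 + 15 days = Mar 9, 1994.
The appraisal is ordered: Mar 9, 1994 + 1 week = Mar 16, 1994.
The appraisal report arrives: Mar 16, 1994 + 20 days = Apr 5, 1994.
Underwriting issues conditional approval: Apr 5, 1994 + 22 days = Apr 27, 1994.
Clear-to-close is issued: Apr 27, 1994 + 6 days = May 3, 1994.
Closing takes place: May 3, 1994 + 8 weeks = Jun 28, 1994.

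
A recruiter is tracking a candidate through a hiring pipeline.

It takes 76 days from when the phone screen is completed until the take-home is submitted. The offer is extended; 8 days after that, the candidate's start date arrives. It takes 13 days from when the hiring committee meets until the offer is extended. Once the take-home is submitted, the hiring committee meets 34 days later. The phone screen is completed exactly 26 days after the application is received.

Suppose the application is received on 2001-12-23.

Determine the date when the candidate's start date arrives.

2002-05-29

The application is received: Dec 23, 2001.
The phone screen is completed: Dec 23, 2001 + 26 days = Jan 18, 2002.
The take-home is submitted: Jan 18, 2002 + 76 days = Apr 4, 2002.
The hiring committee meets: Apr 4, 2002 + 34 days = May 8, 2002.
The offer is extended: May 8, 2002 + 13 days = May 21, 2002.
The candidate's start date arrives: May 21, 2002 + 8 days = May 29, 2002.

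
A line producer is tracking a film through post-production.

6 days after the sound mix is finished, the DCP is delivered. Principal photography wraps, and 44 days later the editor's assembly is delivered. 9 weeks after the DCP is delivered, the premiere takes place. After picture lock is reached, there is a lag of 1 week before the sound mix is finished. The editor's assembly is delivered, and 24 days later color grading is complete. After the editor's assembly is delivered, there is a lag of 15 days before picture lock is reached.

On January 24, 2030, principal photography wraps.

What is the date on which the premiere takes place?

June 8, 2030

Principal photography wraps: Jan 24, 2030.
The editor's assembly is delivered: Jan 24, 2030 + 44 days = Mar 9, 2030.
Picture lock is reached: Mar 9, 2030 + 15 days = Mar 24, 2030.
The sound mix is finished: Mar 24, 2030 + 1 week = Mar 31, 2030.
The DCP is delivered: Mar 31, 2030 + 6 days = Apr 6, 2030.
The premiere takes place: Apr 6, 2030 + 9 weeks = Jun 8, 2030.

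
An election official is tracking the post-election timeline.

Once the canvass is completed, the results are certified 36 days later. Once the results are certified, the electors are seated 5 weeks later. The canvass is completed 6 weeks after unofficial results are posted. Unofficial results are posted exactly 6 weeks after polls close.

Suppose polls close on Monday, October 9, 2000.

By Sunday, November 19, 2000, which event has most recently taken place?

Polls close: Oct 9, 2000.
Unofficial results are posted: Oct 9, 2000 + 6 weeks = Nov 20, 2000.
The canvass is completed: Nov 20, 2000 + 6 weeks = Jan 1, 2001.
The results are certified: Jan 1, 2001 + 36 days = Feb 6, 2001.
The electors are seated: Feb 6, 2001 + 5 weeks = Mar 13, 2001.
Nov 19, 2000 falls between when polls close (Oct 9, 2000) and when unofficial results are posted (Nov 20, 2000).

Polls close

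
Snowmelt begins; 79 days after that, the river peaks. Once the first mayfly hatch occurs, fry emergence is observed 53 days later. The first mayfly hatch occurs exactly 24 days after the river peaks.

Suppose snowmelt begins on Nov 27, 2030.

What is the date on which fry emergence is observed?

Snowmelt begins: Nov 27, 2030.
The river peaks: Nov 27, 2030 + 79 days = Feb 14, 2031.
The first mayfly hatch occurs: Feb 14, 2031 + 24 days = Mar 10, 2031.
Fry emergence is observed: Mar 10, 2031 + 53 days = May 2, 2031.

May 2, 2031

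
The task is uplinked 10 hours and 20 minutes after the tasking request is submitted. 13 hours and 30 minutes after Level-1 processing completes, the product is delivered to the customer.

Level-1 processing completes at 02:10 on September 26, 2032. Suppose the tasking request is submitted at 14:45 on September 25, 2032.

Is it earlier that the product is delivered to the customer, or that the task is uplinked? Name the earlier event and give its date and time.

The task is uplinked — 01:05 on September 26, 2032

Level-1 processing completes: 02:10 Sep 26, 2032.
The product is delivered to the customer: 02:10 Sep 26, 2032 + 13h30m = 15:40 Sep 26, 2032.
The tasking request is submitted: 14:45 Sep 25, 2032.
The task is uplinked: 14:45 Sep 25, 2032 + 10h20m = 01:05 Sep 26, 2032.
Comparing: the product is delivered to the customer at 15:40 Sep 26, 2032 vs the task is uplinked at 01:05 Sep 26, 2032. Earlier: the task is uplinked.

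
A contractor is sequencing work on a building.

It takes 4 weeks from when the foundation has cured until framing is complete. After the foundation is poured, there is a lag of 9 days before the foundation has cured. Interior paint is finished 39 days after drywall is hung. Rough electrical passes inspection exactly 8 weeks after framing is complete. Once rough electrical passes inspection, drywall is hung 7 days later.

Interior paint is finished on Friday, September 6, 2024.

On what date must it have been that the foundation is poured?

Saturday, April 20, 2024

Interior paint is finished: Sep 6, 2024.
Drywall is hung: Sep 6, 2024 − 39 days = Jul 29, 2024.
Rough electrical passes inspection: Jul 29, 2024 − 7 days = Jul 22, 2024.
Framing is complete: Jul 22, 2024 − 8 weeks = May 27, 2024.
The foundation has cured: May 27, 2024 − 4 weeks = Apr 29, 2024.
The foundation is poured: Apr 29, 2024 − 9 days = Apr 20, 2024.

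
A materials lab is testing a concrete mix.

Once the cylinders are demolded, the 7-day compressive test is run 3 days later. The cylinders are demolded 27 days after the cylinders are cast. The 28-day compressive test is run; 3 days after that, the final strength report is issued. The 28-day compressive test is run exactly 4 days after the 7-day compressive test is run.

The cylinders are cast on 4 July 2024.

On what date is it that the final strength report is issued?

The cylinders are cast: Jul 4, 2024.
The cylinders are demolded: Jul 4, 2024 + 27 days = Jul 31, 2024.
The 7-day compressive test is run: Jul 31, 2024 + 3 days = Aug 3, 2024.
The 28-day compressive test is run: Aug 3, 2024 + 4 days = Aug 7, 2024.
The final strength report is issued: Aug 7, 2024 + 3 days = Aug 10, 2024.

10 August 2024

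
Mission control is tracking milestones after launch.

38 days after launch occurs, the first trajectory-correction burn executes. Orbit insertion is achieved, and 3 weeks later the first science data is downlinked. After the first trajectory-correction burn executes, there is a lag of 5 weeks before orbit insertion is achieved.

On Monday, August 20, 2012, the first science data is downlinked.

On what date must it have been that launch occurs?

The first science data is downlinked: Aug 20, 2012.
Orbit insertion is achieved: Aug 20, 2012 − 3 weeks = Jul 30, 2012.
The first trajectory-correction burn executes: Jul 30, 2012 − 5 weeks = Jun 25, 2012.
Launch occurs: Jun 25, 2012 − 38 days = May 18, 2012.

Friday, May 18, 2012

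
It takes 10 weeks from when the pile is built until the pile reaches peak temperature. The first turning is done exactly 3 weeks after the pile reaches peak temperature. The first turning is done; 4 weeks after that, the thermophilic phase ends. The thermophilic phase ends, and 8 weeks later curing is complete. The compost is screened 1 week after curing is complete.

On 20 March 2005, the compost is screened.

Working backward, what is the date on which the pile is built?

19 September 2004

The compost is screened: Mar 20, 2005.
Curing is complete: Mar 20, 2005 − 1 week = Mar 13, 2005.
The thermophilic phase ends: Mar 13, 2005 − 8 weeks = Jan 16, 2005.
The first turning is done: Jan 16, 2005 − 4 weeks = Dec 19, 2004.
The pile reaches peak temperature: Dec 19, 2004 − 3 weeks = Nov 28, 2004.
The pile is built: Nov 28, 2004 − 10 weeks = Sep 19, 2004.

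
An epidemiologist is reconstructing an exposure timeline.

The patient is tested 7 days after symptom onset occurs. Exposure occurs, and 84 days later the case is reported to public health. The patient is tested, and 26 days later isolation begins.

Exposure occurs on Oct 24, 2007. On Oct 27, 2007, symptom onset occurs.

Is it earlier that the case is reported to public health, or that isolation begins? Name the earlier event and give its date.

Exposure occurs: Oct 24, 2007.
The case is reported to public health: Oct 24, 2007 + 84 days = Jan 16, 2008.
Symptom onset occurs: Oct 27, 2007.
The patient is tested: Oct 27, 2007 + 7 days = Nov 3, 2007.
Isolation begins: Nov 3, 2007 + 26 days = Nov 29, 2007.
Comparing: the case is reported to public health on Jan 16, 2008 vs isolation begins on Nov 29, 2007. Earlier: isolation begins.

Isolation begins — Nov 29, 2007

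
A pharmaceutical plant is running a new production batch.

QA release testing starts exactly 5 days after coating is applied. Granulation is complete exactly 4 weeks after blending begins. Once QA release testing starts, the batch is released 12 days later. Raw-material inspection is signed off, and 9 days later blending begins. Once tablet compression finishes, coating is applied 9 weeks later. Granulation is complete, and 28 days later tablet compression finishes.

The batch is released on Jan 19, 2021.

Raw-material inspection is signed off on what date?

Aug 27, 2020

The batch is released: Jan 19, 2021.
QA release testing starts: Jan 19, 2021 − 12 days = Jan 7, 2021.
Coating is applied: Jan 7, 2021 − 5 days = Jan 2, 2021.
Tablet compression finishes: Jan 2, 2021 − 9 weeks = Oct 31, 2020.
Granulation is complete: Oct 31, 2020 − 28 days = Oct 3, 2020.
Blending begins: Oct 3, 2020 − 4 weeks = Sep 5, 2020.
Raw-material inspection is signed off: Sep 5, 2020 − 9 days = Aug 27, 2020.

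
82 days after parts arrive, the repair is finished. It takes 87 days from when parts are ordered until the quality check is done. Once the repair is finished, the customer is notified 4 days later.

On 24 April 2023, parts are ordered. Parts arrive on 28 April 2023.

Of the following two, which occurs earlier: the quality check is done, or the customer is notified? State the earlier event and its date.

Parts are ordered: Apr 24, 2023.
The quality check is done: Apr 24, 2023 + 87 days = Jul 20, 2023.
Parts arrive: Apr 28, 2023.
The repair is finished: Apr 28, 2023 + 82 days = Jul 19, 2023.
The customer is notified: Jul 19, 2023 + 4 days = Jul 23, 2023.
Comparing: the quality check is done on Jul 20, 2023 vs the customer is notified on Jul 23, 2023. Earlier: the quality check is done.

The quality check is done — 20 July 2023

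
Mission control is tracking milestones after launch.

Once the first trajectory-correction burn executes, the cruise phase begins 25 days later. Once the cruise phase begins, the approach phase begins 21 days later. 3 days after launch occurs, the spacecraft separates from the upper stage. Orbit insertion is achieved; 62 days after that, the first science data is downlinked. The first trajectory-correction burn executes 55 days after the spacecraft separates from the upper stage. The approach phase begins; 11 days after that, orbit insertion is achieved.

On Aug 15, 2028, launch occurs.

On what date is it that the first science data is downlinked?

Feb 8, 2029

Launch occurs: Aug 15, 2028.
The spacecraft separates from the upper stage: Aug 15, 2028 + 3 days = Aug 18, 2028.
The first trajectory-correction burn executes: Aug 18, 2028 + 55 days = Oct 12, 2028.
The cruise phase begins: Oct 12, 2028 + 25 days = Nov 6, 2028.
The approach phase begins: Nov 6, 2028 + 21 days = Nov 27, 2028.
Orbit insertion is achieved: Nov 27, 2028 + 11 days = Dec 8, 2028.
The first science data is downlinked: Dec 8, 2028 + 62 days = Feb 8, 2029.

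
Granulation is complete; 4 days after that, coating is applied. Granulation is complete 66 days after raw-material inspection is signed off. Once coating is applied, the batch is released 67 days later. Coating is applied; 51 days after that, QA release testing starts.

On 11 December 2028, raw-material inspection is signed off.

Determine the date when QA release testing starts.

11 April 2029

Raw-material inspection is signed off: Dec 11, 2028.
Granulation is complete: Dec 11, 2028 + 66 days = Feb 15, 2029.
Coating is applied: Feb 15, 2029 + 4 days = Feb 19, 2029.
QA release testing starts: Feb 19, 2029 + 51 days = Apr 11, 2029.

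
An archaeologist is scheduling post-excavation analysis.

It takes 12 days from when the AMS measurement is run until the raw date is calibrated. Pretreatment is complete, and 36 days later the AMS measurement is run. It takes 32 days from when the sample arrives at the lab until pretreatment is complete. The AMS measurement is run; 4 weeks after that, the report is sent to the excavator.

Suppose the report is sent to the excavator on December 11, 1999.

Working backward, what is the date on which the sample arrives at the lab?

September 6, 1999

The report is sent to the excavator: Dec 11, 1999.
The AMS measurement is run: Dec 11, 1999 − 4 weeks = Nov 13, 1999.
Pretreatment is complete: Nov 13, 1999 − 36 days = Oct 8, 1999.
The sample arrives at the lab: Oct 8, 1999 − 32 days = Sep 6, 1999.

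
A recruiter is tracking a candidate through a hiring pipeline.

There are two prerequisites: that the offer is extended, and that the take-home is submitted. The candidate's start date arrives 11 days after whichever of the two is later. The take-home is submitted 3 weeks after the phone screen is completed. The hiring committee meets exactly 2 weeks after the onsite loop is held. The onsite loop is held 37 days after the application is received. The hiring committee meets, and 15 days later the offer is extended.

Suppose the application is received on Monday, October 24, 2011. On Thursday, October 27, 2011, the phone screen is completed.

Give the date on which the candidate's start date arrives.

The application is received: Oct 24, 2011.
The onsite loop is held: Oct 24, 2011 + 37 days = Nov 30, 2011.
The hiring committee meets: Nov 30, 2011 + 2 weeks = Dec 14, 2011.
The offer is extended: Dec 14, 2011 + 15 days = Dec 29, 2011.
The phone screen is completed: Oct 27, 2011.
The take-home is submitted: Oct 27, 2011 + 3 weeks = Nov 17, 2011.
Both prerequisites met — the offer is extended (Dec 29, 2011), the take-home is submitted (Nov 17, 2011); the later is Dec 29, 2011.
The candidate's start date arrives: Dec 29, 2011 + 11 days = Jan 9, 2012.

Monday, January 9, 2012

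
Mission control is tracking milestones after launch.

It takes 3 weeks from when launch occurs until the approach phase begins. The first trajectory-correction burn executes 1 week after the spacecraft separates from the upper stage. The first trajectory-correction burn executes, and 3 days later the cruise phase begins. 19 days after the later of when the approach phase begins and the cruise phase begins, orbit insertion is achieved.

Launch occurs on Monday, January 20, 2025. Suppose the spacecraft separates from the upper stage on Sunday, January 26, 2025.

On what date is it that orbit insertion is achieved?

Launch occurs: Jan 20, 2025.
The approach phase begins: Jan 20, 2025 + 3 weeks = Feb 10, 2025.
The spacecraft separates from the upper stage: Jan 26, 2025.
The first trajectory-correction burn executes: Jan 26, 2025 + 1 week = Feb 2, 2025.
The cruise phase begins: Feb 2, 2025 + 3 days = Feb 5, 2025.
Both prerequisites met — the approach phase begins (Feb 10, 2025), the cruise phase begins (Feb 5, 2025); the later is Feb 10, 2025.
Orbit insertion is achieved: Feb 10, 2025 + 19 days = Mar 1, 2025.

Saturday, March 1, 2025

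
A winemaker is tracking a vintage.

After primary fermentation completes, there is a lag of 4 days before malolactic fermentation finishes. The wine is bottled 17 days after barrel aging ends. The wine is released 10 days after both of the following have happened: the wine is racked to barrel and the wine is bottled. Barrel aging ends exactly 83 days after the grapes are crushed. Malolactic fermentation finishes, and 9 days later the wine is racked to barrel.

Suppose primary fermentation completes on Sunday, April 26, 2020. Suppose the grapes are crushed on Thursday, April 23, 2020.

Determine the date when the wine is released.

Tuesday, August 11, 2020

Primary fermentation completes: Apr 26, 2020.
Malolactic fermentation finishes: Apr 26, 2020 + 4 days = Apr 30, 2020.
The wine is racked to barrel: Apr 30, 2020 + 9 days = May 9, 2020.
The grapes are crushed: Apr 23, 2020.
Barrel aging ends: Apr 23, 2020 + 83 days = Jul 15, 2020.
The wine is bottled: Jul 15, 2020 + 17 days = Aug 1, 2020.
Both prerequisites met — the wine is racked to barrel (May 9, 2020), the wine is bottled (Aug 1, 2020); the later is Aug 1, 2020.
The wine is released: Aug 1, 2020 + 10 days = Aug 11, 2020.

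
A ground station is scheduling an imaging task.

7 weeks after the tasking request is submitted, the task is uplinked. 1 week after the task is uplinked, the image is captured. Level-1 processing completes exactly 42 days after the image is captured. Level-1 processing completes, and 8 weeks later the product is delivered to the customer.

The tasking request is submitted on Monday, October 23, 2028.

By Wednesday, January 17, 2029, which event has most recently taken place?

The image is captured

The tasking request is submitted: Oct 23, 2028.
The task is uplinked: Oct 23, 2028 + 7 weeks = Dec 11, 2028.
The image is captured: Dec 11, 2028 + 1 week = Dec 18, 2028.
Level-1 processing completes: Dec 18, 2028 + 42 days = Jan 29, 2029.
The product is delivered to the customer: Jan 29, 2029 + 8 weeks = Mar 26, 2029.
Jan 17, 2029 falls between when the image is captured (Dec 18, 2028) and when Level-1 processing completes (Jan 29, 2029).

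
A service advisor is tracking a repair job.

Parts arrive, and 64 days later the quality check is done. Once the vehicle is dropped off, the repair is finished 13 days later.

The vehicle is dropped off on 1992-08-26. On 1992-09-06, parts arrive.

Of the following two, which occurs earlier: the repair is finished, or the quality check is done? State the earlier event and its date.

The vehicle is dropped off: Aug 26, 1992.
The repair is finished: Aug 26, 1992 + 13 days = Sep 8, 1992.
Parts arrive: Sep 6, 1992.
The quality check is done: Sep 6, 1992 + 64 days = Nov 9, 1992.
Comparing: the repair is finished on Sep 8, 1992 vs the quality check is done on Nov 9, 1992. Earlier: the repair is finished.

The repair is finished — 1992-09-08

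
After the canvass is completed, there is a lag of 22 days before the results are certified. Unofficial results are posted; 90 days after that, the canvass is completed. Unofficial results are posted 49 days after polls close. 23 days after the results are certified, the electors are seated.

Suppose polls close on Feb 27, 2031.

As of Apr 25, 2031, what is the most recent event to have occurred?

Polls close: Feb 27, 2031.
Unofficial results are posted: Feb 27, 2031 + 49 days = Apr 17, 2031.
The canvass is completed: Apr 17, 2031 + 90 days = Jul 16, 2031.
The results are certified: Jul 16, 2031 + 22 days = Aug 7, 2031.
The electors are seated: Aug 7, 2031 + 23 days = Aug 30, 2031.
Apr 25, 2031 falls between when unofficial results are posted (Apr 17, 2031) and when the canvass is completed (Jul 16, 2031).

Unofficial results are posted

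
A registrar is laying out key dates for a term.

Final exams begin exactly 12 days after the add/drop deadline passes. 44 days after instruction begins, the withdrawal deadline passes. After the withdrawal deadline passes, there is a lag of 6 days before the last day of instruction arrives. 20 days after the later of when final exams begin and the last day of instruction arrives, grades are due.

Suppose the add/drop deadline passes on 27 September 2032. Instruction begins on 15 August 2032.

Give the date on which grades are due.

29 October 2032

The add/drop deadline passes: Sep 27, 2032.
Final exams begin: Sep 27, 2032 + 12 days = Oct 9, 2032.
Instruction begins: Aug 15, 2032.
The withdrawal deadline passes: Aug 15, 2032 + 44 days = Sep 28, 2032.
The last day of instruction arrives: Sep 28, 2032 + 6 days = Oct 4, 2032.
Both prerequisites met — final exams begin (Oct 9, 2032), the last day of instruction arrives (Oct 4, 2032); the later is Oct 9, 2032.
Grades are due: Oct 9, 2032 + 20 days = Oct 29, 2032.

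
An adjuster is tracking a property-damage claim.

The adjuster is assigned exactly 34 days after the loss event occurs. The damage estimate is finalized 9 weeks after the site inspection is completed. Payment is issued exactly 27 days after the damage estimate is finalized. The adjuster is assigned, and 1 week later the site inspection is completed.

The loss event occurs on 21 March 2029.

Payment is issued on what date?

The loss event occurs: Mar 21, 2029.
The adjuster is assigned: Mar 21, 2029 + 34 days = Apr 24, 2029.
The site inspection is completed: Apr 24, 2029 + 1 week = May 1, 2029.
The damage estimate is finalized: May 1, 2029 + 9 weeks = Jul 3, 2029.
Payment is issued: Jul 3, 2029 + 27 days = Jul 30, 2029.

30 July 2029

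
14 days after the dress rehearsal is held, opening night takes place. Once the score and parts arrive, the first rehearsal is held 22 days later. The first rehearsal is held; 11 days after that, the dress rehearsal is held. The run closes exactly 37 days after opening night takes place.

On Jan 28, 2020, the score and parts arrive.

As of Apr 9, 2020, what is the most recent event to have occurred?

The score and parts arrive: Jan 28, 2020.
The first rehearsal is held: Jan 28, 2020 + 22 days = Feb 19, 2020.
The dress rehearsal is held: Feb 19, 2020 + 11 days = Mar 1, 2020.
Opening night takes place: Mar 1, 2020 + 14 days = Mar 15, 2020.
The run closes: Mar 15, 2020 + 37 days = Apr 21, 2020.
Apr 9, 2020 falls between when opening night takes place (Mar 15, 2020) and when the run closes (Apr 21, 2020).

Opening night takes place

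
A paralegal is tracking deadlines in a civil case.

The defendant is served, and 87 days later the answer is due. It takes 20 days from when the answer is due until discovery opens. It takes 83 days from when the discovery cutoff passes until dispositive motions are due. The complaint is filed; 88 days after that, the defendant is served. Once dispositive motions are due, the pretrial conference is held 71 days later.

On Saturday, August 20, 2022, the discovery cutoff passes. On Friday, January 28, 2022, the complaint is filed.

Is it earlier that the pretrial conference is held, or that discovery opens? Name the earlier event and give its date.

The discovery cutoff passes: Aug 20, 2022.
Dispositive motions are due: Aug 20, 2022 + 83 days = Nov 11, 2022.
The pretrial conference is held: Nov 11, 2022 + 71 days = Jan 21, 2023.
The complaint is filed: Jan 28, 2022.
The defendant is served: Jan 28, 2022 + 88 days = Apr 26, 2022.
The answer is due: Apr 26, 2022 + 87 days = Jul 22, 2022.
Discovery opens: Jul 22, 2022 + 20 days = Aug 11, 2022.
Comparing: the pretrial conference is held on Jan 21, 2023 vs discovery opens on Aug 11, 2022. Earlier: discovery opens.

Discovery opens — Thursday, August 11, 2022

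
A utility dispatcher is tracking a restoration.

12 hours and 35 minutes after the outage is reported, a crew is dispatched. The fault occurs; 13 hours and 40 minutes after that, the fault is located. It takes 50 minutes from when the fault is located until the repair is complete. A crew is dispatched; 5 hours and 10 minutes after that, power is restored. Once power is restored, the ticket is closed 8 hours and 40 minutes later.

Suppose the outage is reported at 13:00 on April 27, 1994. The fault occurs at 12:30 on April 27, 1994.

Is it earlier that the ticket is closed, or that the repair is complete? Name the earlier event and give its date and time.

The repair is complete — 03:00 on April 28, 1994

The outage is reported: 13:00 Apr 27, 1994.
A crew is dispatched: 13:00 Apr 27, 1994 + 12h35m = 01:35 Apr 28, 1994.
Power is restored: 01:35 Apr 28, 1994 + 5h10m = 06:45 Apr 28, 1994.
The ticket is closed: 06:45 Apr 28, 1994 + 8h40m = 15:25 Apr 28, 1994.
The fault occurs: 12:30 Apr 27, 1994.
The fault is located: 12:30 Apr 27, 1994 + 13h40m = 02:10 Apr 28, 1994.
The repair is complete: 02:10 Apr 28, 1994 + 50m = 03:00 Apr 28, 1994.
Comparing: the ticket is closed at 15:25 Apr 28, 1994 vs the repair is complete at 03:00 Apr 28, 1994. Earlier: the repair is complete.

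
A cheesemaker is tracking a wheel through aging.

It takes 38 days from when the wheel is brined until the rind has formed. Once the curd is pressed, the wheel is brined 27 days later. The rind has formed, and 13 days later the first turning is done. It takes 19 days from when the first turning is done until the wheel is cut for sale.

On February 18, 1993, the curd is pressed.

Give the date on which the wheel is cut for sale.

May 26, 1993

The curd is pressed: Feb 18, 1993.
The wheel is brined: Feb 18, 1993 + 27 days = Mar 17, 1993.
The rind has formed: Mar 17, 1993 + 38 days = Apr 24, 1993.
The first turning is done: Apr 24, 1993 + 13 days = May 7, 1993.
The wheel is cut for sale: May 7, 1993 + 19 days = May 26, 1993.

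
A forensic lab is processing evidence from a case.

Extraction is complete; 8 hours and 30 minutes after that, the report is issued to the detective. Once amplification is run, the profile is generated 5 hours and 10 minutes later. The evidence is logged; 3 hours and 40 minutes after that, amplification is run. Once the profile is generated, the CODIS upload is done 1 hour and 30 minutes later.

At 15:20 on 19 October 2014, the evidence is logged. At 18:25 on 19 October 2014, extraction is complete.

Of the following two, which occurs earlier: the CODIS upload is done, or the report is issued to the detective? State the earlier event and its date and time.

The evidence is logged: 15:20 Oct 19, 2014.
Amplification is run: 15:20 Oct 19, 2014 + 3h40m = 19:00 Oct 19, 2014.
The profile is generated: 19:00 Oct 19, 2014 + 5h10m = 00:10 Oct 20, 2014.
The CODIS upload is done: 00:10 Oct 20, 2014 + 1h30m = 01:40 Oct 20, 2014.
Extraction is complete: 18:25 Oct 19, 2014.
The report is issued to the detective: 18:25 Oct 19, 2014 + 8h30m = 02:55 Oct 20, 2014.
Comparing: the CODIS upload is done at 01:40 Oct 20, 2014 vs the report is issued to the detective at 02:55 Oct 20, 2014. Earlier: the CODIS upload is done.

The CODIS upload is done — 01:40 on 20 October 2014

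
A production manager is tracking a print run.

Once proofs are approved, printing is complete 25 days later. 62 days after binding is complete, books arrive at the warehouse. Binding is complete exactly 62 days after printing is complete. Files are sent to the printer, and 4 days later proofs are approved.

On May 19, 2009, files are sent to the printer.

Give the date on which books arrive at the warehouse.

Oct 19, 2009

Files are sent to the printer: May 19, 2009.
Proofs are approved: May 19, 2009 + 4 days = May 23, 2009.
Printing is complete: May 23, 2009 + 25 days = Jun 17, 2009.
Binding is complete: Jun 17, 2009 + 62 days = Aug 18, 2009.
Books arrive at the warehouse: Aug 18, 2009 + 62 days = Oct 19, 2009.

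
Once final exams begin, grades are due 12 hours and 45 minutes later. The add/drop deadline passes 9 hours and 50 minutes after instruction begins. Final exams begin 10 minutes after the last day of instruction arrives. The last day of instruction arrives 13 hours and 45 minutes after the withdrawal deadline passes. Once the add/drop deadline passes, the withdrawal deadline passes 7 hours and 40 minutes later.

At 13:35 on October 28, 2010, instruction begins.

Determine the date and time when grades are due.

09:45 on October 30, 2010

Instruction begins: 13:35 Oct 28, 2010.
The add/drop deadline passes: 13:35 Oct 28, 2010 + 9h50m = 23:25 Oct 28, 2010.
The withdrawal deadline passes: 23:25 Oct 28, 2010 + 7h40m = 07:05 Oct 29, 2010.
The last day of instruction arrives: 07:05 Oct 29, 2010 + 13h45m = 20:50 Oct 29, 2010.
Final exams begin: 20:50 Oct 29, 2010 + 10m = 21:00 Oct 29, 2010.
Grades are due: 21:00 Oct 29, 2010 + 12h45m = 09:45 Oct 30, 2010.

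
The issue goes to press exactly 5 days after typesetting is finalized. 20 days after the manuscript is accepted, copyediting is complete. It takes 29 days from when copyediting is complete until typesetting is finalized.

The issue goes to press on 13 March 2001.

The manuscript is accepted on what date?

18 January 2001

The issue goes to press: Mar 13, 2001.
Typesetting is finalized: Mar 13, 2001 − 5 days = Mar 8, 2001.
Copyediting is complete: Mar 8, 2001 − 29 days = Feb 7, 2001.
The manuscript is accepted: Feb 7, 2001 − 20 days = Jan 18, 2001.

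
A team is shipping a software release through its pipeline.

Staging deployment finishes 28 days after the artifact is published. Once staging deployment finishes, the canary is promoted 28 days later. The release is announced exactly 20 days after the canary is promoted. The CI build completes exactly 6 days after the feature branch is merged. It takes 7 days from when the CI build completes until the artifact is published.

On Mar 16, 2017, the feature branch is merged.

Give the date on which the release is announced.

The feature branch is merged: Mar 16, 2017.
The CI build completes: Mar 16, 2017 + 6 days = Mar 22, 2017.
The artifact is published: Mar 22, 2017 + 7 days = Mar 29, 2017.
Staging deployment finishes: Mar 29, 2017 + 28 days = Apr 26, 2017.
The canary is promoted: Apr 26, 2017 + 28 days = May 24, 2017.
The release is announced: May 24, 2017 + 20 days = Jun 13, 2017.

Jun 13, 2017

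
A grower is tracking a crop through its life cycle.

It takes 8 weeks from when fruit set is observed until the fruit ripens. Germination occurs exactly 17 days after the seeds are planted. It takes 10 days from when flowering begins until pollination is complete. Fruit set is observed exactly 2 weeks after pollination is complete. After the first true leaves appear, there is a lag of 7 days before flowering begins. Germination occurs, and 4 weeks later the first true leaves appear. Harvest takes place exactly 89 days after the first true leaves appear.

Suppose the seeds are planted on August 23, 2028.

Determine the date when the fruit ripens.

January 2, 2029

The seeds are planted: Aug 23, 2028.
Germination occurs: Aug 23, 2028 + 17 days = Sep 9, 2028.
The first true leaves appear: Sep 9, 2028 + 4 weeks = Oct 7, 2028.
Flowering begins: Oct 7, 2028 + 7 days = Oct 14, 2028.
Pollination is complete: Oct 14, 2028 + 10 days = Oct 24, 2028.
Fruit set is observed: Oct 24, 2028 + 2 weeks = Nov 7, 2028.
The fruit ripens: Nov 7, 2028 + 8 weeks = Jan 2, 2029.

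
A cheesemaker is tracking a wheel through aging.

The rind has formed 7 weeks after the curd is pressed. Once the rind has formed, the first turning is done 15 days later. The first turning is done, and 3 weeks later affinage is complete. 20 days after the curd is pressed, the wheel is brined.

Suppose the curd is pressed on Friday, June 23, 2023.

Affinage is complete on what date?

Saturday, September 16, 2023

The curd is pressed: Jun 23, 2023.
The rind has formed: Jun 23, 2023 + 7 weeks = Aug 11, 2023.
The first turning is done: Aug 11, 2023 + 15 days = Aug 26, 2023.
Affinage is complete: Aug 26, 2023 + 3 weeks = Sep 16, 2023.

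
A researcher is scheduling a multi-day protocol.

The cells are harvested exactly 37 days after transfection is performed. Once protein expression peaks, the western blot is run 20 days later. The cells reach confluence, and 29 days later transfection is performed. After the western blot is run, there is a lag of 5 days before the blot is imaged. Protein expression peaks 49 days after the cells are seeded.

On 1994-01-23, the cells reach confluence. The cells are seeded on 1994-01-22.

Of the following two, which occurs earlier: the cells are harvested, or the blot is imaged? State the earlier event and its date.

The cells are harvested — 1994-03-30

The cells reach confluence: Jan 23, 1994.
Transfection is performed: Jan 23, 1994 + 29 days = Feb 21, 1994.
The cells are harvested: Feb 21, 1994 + 37 days = Mar 30, 1994.
The cells are seeded: Jan 22, 1994.
Protein expression peaks: Jan 22, 1994 + 49 days = Mar 12, 1994.
The western blot is run: Mar 12, 1994 + 20 days = Apr 1, 1994.
The blot is imaged: Apr 1, 1994 + 5 days = Apr 6, 1994.
Comparing: the cells are harvested on Mar 30, 1994 vs the blot is imaged on Apr 6, 1994. Earlier: the cells are harvested.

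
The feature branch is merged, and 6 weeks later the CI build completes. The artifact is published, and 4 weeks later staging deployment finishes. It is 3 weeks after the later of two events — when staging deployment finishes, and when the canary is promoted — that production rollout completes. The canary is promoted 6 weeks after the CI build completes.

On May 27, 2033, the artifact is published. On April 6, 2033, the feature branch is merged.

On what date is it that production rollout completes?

The artifact is published: May 27, 2033.
Staging deployment finishes: May 27, 2033 + 4 weeks = Jun 24, 2033.
The feature branch is merged: Apr 6, 2033.
The CI build completes: Apr 6, 2033 + 6 weeks = May 18, 2033.
The canary is promoted: May 18, 2033 + 6 weeks = Jun 29, 2033.
Both prerequisites met — staging deployment finishes (Jun 24, 2033), the canary is promoted (Jun 29, 2033); the later is Jun 29, 2033.
Production rollout completes: Jun 29, 2033 + 3 weeks = Jul 20, 2033.

July 20, 2033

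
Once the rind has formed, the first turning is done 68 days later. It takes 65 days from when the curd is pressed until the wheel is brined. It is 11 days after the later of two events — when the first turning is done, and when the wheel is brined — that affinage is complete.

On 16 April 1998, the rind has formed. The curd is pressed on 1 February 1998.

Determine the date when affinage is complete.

The rind has formed: Apr 16, 1998.
The first turning is done: Apr 16, 1998 + 68 days = Jun 23, 1998.
The curd is pressed: Feb 1, 1998.
The wheel is brined: Feb 1, 1998 + 65 days = Apr 7, 1998.
Both prerequisites met — the first turning is done (Jun 23, 1998), the wheel is brined (Apr 7, 1998); the later is Jun 23, 1998.
Affinage is complete: Jun 23, 1998 + 11 days = Jul 4, 1998.

4 July 1998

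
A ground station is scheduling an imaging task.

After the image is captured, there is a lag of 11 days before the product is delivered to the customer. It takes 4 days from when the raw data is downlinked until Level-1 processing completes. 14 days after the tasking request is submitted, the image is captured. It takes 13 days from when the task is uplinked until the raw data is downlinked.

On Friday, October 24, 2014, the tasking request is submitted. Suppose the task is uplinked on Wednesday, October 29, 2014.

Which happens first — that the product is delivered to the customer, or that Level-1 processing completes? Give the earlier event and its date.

The tasking request is submitted: Oct 24, 2014.
The image is captured: Oct 24, 2014 + 14 days = Nov 7, 2014.
The product is delivered to the customer: Nov 7, 2014 + 11 days = Nov 18, 2014.
The task is uplinked: Oct 29, 2014.
The raw data is downlinked: Oct 29, 2014 + 13 days = Nov 11, 2014.
Level-1 processing completes: Nov 11, 2014 + 4 days = Nov 15, 2014.
Comparing: the product is delivered to the customer on Nov 18, 2014 vs Level-1 processing completes on Nov 15, 2014. Earlier: Level-1 processing completes.

Level-1 processing completes — Saturday, November 15, 2014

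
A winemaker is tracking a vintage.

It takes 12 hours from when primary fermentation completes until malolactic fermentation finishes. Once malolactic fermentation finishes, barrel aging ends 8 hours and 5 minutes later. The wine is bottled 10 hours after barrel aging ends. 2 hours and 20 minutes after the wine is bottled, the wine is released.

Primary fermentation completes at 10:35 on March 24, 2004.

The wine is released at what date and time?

19:00 on March 25, 2004

Primary fermentation completes: 10:35 Mar 24, 2004.
Malolactic fermentation finishes: 10:35 Mar 24, 2004 + 12h = 22:35 Mar 24, 2004.
Barrel aging ends: 22:35 Mar 24, 2004 + 8h05m = 06:40 Mar 25, 2004.
The wine is bottled: 06:40 Mar 25, 2004 + 10h = 16:40 Mar 25, 2004.
The wine is released: 16:40 Mar 25, 2004 + 2h20m = 19:00 Mar 25, 2004.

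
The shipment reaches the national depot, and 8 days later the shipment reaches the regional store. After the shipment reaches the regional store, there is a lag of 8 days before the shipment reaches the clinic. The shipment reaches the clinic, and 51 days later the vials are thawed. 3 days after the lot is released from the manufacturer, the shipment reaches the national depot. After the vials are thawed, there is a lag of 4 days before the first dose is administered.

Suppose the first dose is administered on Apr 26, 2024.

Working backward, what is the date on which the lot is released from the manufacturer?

Feb 12, 2024

The first dose is administered: Apr 26, 2024.
The vials are thawed: Apr 26, 2024 − 4 days = Apr 22, 2024.
The shipment reaches the clinic: Apr 22, 2024 − 51 days = Mar 2, 2024.
The shipment reaches the regional store: Mar 2, 2024 − 8 days = Feb 23, 2024.
The shipment reaches the national depot: Feb 23, 2024 − 8 days = Feb 15, 2024.
The lot is released from the manufacturer: Feb 15, 2024 − 3 days = Feb 12, 2024.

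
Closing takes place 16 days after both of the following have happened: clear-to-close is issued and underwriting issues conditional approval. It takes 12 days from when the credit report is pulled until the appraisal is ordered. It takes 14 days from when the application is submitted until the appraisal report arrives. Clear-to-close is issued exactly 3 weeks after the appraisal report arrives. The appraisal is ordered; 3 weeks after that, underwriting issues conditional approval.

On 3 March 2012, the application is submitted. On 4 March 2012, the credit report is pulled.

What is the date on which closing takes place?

23 April 2012

The application is submitted: Mar 3, 2012.
The appraisal report arrives: Mar 3, 2012 + 14 days = Mar 17, 2012.
Clear-to-close is issued: Mar 17, 2012 + 3 weeks = Apr 7, 2012.
The credit report is pulled: Mar 4, 2012.
The appraisal is ordered: Mar 4, 2012 + 12 days = Mar 16, 2012.
Underwriting issues conditional approval: Mar 16, 2012 + 3 weeks = Apr 6, 2012.
Both prerequisites met — clear-to-close is issued (Apr 7, 2012), underwriting issues conditional approval (Apr 6, 2012); the later is Apr 7, 2012.
Closing takes place: Apr 7, 2012 + 16 days = Apr 23, 2012.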